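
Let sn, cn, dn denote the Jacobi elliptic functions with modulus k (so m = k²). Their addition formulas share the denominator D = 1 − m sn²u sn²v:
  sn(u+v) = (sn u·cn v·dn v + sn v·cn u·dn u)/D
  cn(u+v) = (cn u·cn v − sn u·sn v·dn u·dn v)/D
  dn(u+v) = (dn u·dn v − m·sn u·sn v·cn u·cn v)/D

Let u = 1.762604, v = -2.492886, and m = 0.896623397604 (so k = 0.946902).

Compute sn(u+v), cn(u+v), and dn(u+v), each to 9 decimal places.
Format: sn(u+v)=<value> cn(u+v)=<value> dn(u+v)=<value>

sn u = 0.9604713561639234, cn u = 0.2783788317897642, dn u = 0.4157646328708623
sn v = -0.9997493260075831, cn v = 0.02238939810230044, dn v = 0.3222205244673518
m = k² = 0.896623397604
D = 1 − m·sn²u·sn²v = 0.1732748628277809
sn(u+v) = (sn u·cn v·dn v + sn v·cn u·dn u)/D = -0.1087819086009927/0.1732748628277809 = -0.6277997098119867
cn(u+v) = (cn u·cn v − sn u·sn v·dn u·dn v)/D = 0.1348728084126358/0.1732748628277809 = 0.7783749253155482
dn(u+v) = (dn u·dn v − m·sn u·sn v·cn u·cn v)/D = 0.1393340656470597/0.1732748628277809 = 0.8041216329546011

sn(u+v)=-0.627799710 cn(u+v)=0.778374925 dn(u+v)=0.804121633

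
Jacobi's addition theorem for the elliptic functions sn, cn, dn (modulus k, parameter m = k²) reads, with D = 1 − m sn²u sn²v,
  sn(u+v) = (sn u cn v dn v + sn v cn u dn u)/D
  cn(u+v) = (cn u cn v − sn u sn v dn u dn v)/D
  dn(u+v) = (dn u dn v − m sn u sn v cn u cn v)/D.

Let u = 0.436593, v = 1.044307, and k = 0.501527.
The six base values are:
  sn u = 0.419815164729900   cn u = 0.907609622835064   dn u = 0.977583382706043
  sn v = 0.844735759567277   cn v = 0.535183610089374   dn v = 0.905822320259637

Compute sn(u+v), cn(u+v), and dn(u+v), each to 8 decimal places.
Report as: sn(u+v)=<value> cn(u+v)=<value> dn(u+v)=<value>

m = k² = 0.251529331729
D = 1 − m·sn²u·sn²v = 0.9683665441299398
sn(u+v) = (sn u·cn v·dn v + sn v·cn u·dn u)/D = 0.9530222253018653/0.9683665441299398 = 0.9841544310663261
cn(u+v) = (cn u·cn v − sn u·sn v·dn u·dn v)/D = 0.171704402595983/0.9683665441299398 = 0.1773134394582543
dn(u+v) = (dn u·dn v − m·sn u·sn v·cn u·cn v)/D = 0.8421887589398485/0.9683665441299398 = 0.8697003877767588

sn(u+v)=0.98415443 cn(u+v)=0.17731344 dn(u+v)=0.86970039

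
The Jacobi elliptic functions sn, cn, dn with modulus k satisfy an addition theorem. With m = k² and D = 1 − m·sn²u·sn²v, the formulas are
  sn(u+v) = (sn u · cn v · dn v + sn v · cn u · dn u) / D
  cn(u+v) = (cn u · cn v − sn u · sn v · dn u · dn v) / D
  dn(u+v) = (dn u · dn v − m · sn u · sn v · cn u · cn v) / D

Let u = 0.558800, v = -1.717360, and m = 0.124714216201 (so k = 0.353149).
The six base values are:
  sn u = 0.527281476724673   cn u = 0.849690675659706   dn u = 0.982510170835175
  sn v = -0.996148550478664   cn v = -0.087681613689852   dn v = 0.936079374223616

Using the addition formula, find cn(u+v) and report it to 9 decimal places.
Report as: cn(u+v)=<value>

m = k² = 0.124714216201
D = 1 − m·sn²u·sn²v = 0.9655928099607202
cn(u+v) = (cn u·cn v − sn u·sn v·dn u·dn v)/D = 0.4085747421226891/0.9655928099607202 = 0.4231335796082716

cn(u+v)=0.423133580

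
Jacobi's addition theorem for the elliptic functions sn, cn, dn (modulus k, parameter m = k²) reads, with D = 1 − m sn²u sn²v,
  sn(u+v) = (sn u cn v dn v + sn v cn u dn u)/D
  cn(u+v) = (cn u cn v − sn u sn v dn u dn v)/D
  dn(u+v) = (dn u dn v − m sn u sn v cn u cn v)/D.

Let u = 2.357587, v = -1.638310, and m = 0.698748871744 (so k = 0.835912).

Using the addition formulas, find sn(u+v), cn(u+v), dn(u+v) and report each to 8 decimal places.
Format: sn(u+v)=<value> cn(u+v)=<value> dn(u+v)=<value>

sn u = 0.9876421934722206, cn u = -0.1567255488852435, dn u = 0.5642822213148649
sn v = -0.9703516462152935, cn v = 0.2416975024431779, dn v = 0.5848678638150919
m = k² = 0.698748871744
D = 1 − m·sn²u·sn²v = 0.3582310751195484
sn(u+v) = (sn u·cn v·dn v + sn v·cn u·dn u)/D = 0.2254296051222876/0.3582310751195484 = 0.6292854550573467
cn(u+v) = (cn u·cn v − sn u·sn v·dn u·dn v)/D = 0.2784079674070357/0.3582310751195484 = 0.7771742507657264
dn(u+v) = (dn u·dn v − m·sn u·sn v·cn u·cn v)/D = 0.3046639605290745/0.3582310751195484 = 0.8504677055931075

sn(u+v)=0.62928546 cn(u+v)=0.77717425 dn(u+v)=0.85046771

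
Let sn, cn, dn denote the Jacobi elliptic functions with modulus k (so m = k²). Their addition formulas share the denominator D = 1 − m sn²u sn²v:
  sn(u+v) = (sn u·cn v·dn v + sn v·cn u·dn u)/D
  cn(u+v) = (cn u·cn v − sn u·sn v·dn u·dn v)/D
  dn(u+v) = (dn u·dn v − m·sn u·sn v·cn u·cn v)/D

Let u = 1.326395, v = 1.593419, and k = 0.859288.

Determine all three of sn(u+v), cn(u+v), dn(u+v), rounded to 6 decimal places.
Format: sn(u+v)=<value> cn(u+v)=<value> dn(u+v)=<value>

sn u = 0.9016732114485221, cn u = 0.4324181075719526, dn u = 0.6322101347450107
sn v = 0.9589176052894184, cn v = 0.2836847304068501, dn v = 0.5666095896596158
m = k² = 0.738375866944
D = 1 − m·sn²u·sn²v = 0.4480008459189318
sn(u+v) = (sn u·cn v·dn v + sn v·cn u·dn u)/D = 0.407081630848534/0.4480008459189318 = 0.9086626388250116
cn(u+v) = (cn u·cn v − sn u·sn v·dn u·dn v)/D = -0.1870542802765453/0.4480008459189318 = -0.4175310872301206
dn(u+v) = (dn u·dn v − m·sn u·sn v·cn u·cn v)/D = 0.279900814221948/0.4480008459189318 = 0.6247774234618244

sn(u+v)=0.908663 cn(u+v)=-0.417531 dn(u+v)=0.624777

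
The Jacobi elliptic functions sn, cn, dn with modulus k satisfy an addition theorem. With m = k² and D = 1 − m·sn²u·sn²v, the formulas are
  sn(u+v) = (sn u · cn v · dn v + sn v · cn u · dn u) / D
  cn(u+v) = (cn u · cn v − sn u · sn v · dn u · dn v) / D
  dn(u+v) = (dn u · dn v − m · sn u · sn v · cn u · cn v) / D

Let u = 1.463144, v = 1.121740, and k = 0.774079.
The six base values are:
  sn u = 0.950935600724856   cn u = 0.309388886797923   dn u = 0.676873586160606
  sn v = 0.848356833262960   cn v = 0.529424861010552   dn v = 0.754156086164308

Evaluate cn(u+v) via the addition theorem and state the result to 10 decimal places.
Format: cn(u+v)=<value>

cn(u+v)=-0.4065584747

m = k² = 0.599198298241
D = 1 − m·sn²u·sn²v = 0.6100311577304961
cn(u+v) = (cn u·cn v − sn u·sn v·dn u·dn v)/D = -0.2480133370080622/0.6100311577304961 = -0.4065584747027484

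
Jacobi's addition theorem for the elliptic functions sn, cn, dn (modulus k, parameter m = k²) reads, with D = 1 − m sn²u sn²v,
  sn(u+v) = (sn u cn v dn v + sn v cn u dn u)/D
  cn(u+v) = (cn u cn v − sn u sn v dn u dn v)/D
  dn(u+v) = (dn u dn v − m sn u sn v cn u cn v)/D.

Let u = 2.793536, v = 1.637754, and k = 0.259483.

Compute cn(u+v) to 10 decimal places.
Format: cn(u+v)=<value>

cn(u+v)=-0.3444280082

sn u = 0.391562779278175, cn u = -0.9201513950888469, dn u = 0.9948249346608298
sn v = 0.9992737208732132, cn v = -0.0381055215448306, dn v = 0.9657982915781949
m = k² = 0.067331427289
D = 1 − m·sn²u·sn²v = 0.989691640443892
cn(u+v) = (cn u·cn v − sn u·sn v·dn u·dn v)/D = -0.3408775204818137/0.989691640443892 = -0.3444280082318619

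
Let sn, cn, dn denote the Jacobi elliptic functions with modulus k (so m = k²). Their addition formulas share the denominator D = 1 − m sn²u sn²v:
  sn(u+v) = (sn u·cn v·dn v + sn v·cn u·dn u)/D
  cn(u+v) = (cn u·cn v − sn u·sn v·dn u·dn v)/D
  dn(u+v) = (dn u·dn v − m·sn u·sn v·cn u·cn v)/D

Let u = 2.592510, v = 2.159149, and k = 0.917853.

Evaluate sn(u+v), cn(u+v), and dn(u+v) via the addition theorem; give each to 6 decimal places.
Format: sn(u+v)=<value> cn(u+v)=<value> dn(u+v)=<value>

sn(u+v)=-0.018896 cn(u+v)=-0.999821 dn(u+v)=0.999850

sn u = 0.9959166744832574, cn u = -0.09027722573389978, dn u = 0.4054773145078249
sn v = 0.9965781291185421, cn v = 0.0826561102556037, dn v = 0.4041058579592409
m = k² = 0.842454129609
D = 1 − m·sn²u·sn²v = 0.1701206180125591
sn(u+v) = (sn u·cn v·dn v + sn v·cn u·dn u)/D = -0.003214680358940263/0.1701206180125591 = -0.01889647707900368
cn(u+v) = (cn u·cn v − sn u·sn v·dn u·dn v)/D = -0.1700902422338356/0.1701206180125591 = -0.9998214456361709
dn(u+v) = (dn u·dn v − m·sn u·sn v·cn u·cn v)/D = 0.1700950281723202/0.1701206180125591 = 0.9998495782549002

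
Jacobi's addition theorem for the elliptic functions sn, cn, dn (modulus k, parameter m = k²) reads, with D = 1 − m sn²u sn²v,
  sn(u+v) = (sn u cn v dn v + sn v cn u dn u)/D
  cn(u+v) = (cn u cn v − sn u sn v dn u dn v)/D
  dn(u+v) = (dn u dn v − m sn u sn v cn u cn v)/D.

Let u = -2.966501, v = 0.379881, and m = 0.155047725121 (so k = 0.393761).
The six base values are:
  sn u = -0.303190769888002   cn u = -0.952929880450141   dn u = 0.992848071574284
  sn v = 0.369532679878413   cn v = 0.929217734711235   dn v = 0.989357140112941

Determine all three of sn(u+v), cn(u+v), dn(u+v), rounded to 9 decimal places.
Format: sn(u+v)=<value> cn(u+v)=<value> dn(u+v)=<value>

m = k² = 0.155047725121
D = 1 − m·sn²u·sn²v = 0.998053730157127
sn(u+v) = (sn u·cn v·dn v + sn v·cn u·dn u)/D = -0.6283520863548528/0.998053730157127 = -0.6295774138892594
cn(u+v) = (cn u·cn v − sn u·sn v·dn u·dn v)/D = -0.7754256275453236/0.998053730157127 = -0.7769377580736517
dn(u+v) = (dn u·dn v − m·sn u·sn v·cn u·cn v)/D = 0.9668993338292186/0.998053730157127 = 0.9687848505681115

sn(u+v)=-0.629577414 cn(u+v)=-0.776937758 dn(u+v)=0.968784851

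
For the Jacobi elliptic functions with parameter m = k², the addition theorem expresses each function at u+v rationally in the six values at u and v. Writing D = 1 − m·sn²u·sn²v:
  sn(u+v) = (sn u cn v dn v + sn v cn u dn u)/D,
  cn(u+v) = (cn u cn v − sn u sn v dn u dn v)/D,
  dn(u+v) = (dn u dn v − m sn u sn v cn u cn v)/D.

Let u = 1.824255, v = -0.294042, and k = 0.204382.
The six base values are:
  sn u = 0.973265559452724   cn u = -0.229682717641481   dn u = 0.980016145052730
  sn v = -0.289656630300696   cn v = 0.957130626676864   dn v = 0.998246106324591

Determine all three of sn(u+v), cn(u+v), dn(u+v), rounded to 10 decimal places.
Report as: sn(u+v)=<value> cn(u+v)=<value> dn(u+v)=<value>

m = k² = 0.041772001924
D = 1 − m·sn²u·sn²v = 0.9966801768557143
sn(u+v) = (sn u·cn v·dn v + sn v·cn u·dn u)/D = 0.9951080624436868/0.9966801768557143 = 0.9984226490618213
cn(u+v) = (cn u·cn v − sn u·sn v·dn u·dn v)/D = 0.05595818971973153/0.9966801768557143 = 0.0561445797951617
dn(u+v) = (dn u·dn v − m·sn u·sn v·cn u·cn v)/D = 0.9757084940775971/0.9966801768557143 = 0.9789584630404934

sn(u+v)=0.9984226491 cn(u+v)=0.0561445798 dn(u+v)=0.9789584630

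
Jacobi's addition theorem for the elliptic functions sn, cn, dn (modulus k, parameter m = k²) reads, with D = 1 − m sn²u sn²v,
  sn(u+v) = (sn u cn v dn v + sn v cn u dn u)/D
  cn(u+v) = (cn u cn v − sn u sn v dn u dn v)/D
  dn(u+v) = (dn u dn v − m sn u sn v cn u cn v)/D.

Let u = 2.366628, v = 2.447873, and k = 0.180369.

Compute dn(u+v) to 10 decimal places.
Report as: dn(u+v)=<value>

sn u = 0.7163420805654407, cn u = -0.6977492555432615, dn u = 0.9916177863385818
sn v = 0.6578255472026858, cn v = -0.7531703322937561, dn v = 0.9929359800289904
m = k² = 0.032532976161
D = 1 − m·sn²u·sn²v = 0.9927758593277606
dn(u+v) = (dn u·dn v − m·sn u·sn v·cn u·cn v)/D = 0.9765564567958081/0.9927758593277606 = 0.9836625736015225

dn(u+v)=0.9836625736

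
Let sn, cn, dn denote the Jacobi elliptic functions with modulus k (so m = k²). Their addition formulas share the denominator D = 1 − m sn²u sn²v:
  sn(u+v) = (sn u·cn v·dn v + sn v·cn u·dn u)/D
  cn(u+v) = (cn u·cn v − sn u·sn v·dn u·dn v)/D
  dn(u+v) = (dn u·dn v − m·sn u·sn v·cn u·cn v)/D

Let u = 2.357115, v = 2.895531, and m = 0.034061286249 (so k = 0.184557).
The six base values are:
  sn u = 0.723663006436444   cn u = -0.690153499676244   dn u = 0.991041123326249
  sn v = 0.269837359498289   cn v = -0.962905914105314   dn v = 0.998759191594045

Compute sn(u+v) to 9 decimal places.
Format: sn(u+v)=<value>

m = k² = 0.034061286249
D = 1 − m·sn²u·sn²v = 0.9987012129636447
sn(u+v) = (sn u·cn v·dn v + sn v·cn u·dn u)/D = -0.8805155629451292/0.9987012129636447 = -0.8816606523708931

sn(u+v)=-0.881660652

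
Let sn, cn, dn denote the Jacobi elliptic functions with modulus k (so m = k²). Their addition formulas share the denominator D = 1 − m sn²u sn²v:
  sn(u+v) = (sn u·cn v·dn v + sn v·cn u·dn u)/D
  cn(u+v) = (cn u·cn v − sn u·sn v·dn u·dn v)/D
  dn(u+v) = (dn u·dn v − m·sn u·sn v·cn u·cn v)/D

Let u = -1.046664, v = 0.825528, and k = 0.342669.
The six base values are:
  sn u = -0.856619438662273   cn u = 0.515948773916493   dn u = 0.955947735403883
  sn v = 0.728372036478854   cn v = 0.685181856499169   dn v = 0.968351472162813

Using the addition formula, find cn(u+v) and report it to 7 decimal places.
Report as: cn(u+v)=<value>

m = k² = 0.117422043561
D = 1 − m·sn²u·sn²v = 0.9542878115767605
cn(u+v) = (cn u·cn v − sn u·sn v·dn u·dn v)/D = 0.9310936968414757/0.9542878115767605 = 0.9756948433649578

cn(u+v)=0.9756948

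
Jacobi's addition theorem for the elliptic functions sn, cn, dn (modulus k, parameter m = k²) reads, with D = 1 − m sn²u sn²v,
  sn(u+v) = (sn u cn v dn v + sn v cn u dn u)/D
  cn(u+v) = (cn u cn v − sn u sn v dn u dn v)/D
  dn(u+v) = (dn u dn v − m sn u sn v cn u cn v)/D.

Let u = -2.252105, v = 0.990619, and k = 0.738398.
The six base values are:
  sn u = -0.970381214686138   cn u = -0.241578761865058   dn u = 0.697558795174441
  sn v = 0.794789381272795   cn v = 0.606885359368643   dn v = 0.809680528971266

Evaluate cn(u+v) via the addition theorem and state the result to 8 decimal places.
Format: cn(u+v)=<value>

m = k² = 0.545231606404
D = 1 − m·sn²u·sn²v = 0.6756828635520876
cn(u+v) = (cn u·cn v − sn u·sn v·dn u·dn v)/D = 0.2889904696039488/0.6756828635520876 = 0.4277013451025177

cn(u+v)=0.42770135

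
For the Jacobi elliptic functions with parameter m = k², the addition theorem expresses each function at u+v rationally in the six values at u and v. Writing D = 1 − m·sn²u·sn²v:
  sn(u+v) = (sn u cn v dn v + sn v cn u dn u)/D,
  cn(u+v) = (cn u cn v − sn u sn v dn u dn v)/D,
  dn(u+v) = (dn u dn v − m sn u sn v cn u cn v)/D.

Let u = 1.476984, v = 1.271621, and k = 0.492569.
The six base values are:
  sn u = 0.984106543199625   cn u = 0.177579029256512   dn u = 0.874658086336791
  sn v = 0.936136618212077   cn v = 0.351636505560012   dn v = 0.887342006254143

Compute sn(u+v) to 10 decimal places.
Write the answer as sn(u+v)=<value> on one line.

sn(u+v)=0.5697963666

m = k² = 0.242624219761
D = 1 − m·sn²u·sn²v = 0.7940807927091398
sn(u+v) = (sn u·cn v·dn v + sn v·cn u·dn u)/D = 0.4524643504457361/0.7940807927091398 = 0.5697963665662761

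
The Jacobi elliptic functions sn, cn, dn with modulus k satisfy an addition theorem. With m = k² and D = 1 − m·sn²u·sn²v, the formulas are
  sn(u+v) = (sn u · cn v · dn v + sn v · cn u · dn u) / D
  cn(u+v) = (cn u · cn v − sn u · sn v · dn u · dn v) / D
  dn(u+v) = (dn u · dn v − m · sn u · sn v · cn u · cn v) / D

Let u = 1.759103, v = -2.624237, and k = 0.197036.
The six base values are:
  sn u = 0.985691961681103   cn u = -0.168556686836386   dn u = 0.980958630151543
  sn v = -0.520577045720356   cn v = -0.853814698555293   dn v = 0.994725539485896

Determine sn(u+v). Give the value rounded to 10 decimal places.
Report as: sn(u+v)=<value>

m = k² = 0.038823185296
D = 1 − m·sn²u·sn²v = 0.9897778176613394
sn(u+v) = (sn u·cn v·dn v + sn v·cn u·dn u)/D = -0.7510833843065136/0.9897778176613394 = -0.7588403891301421

sn(u+v)=-0.7588403891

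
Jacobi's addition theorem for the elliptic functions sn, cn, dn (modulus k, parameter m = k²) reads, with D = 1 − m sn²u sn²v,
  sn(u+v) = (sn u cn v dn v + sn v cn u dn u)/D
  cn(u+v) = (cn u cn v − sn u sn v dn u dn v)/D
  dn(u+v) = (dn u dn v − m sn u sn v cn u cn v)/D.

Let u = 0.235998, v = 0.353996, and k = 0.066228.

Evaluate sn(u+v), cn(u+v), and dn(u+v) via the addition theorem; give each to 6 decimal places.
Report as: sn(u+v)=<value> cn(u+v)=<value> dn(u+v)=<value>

sn(u+v)=0.556240 cn(u+v)=0.831022 dn(u+v)=0.999321

sn u = 0.2338042001204743, cn u = 0.9722837013989411, dn u = 0.9998801097304743
sn v = 0.3466191292150674, cn v = 0.9380059590760543, dn v = 0.9997364787966541
m = k² = 0.004386147984
D = 1 − m·sn²u·sn²v = 0.9999711933370421
sn(u+v) = (sn u·cn v·dn v + sn v·cn u·dn u)/D = 0.5562236656590904/0.9999711933370421 = 0.5562396890683373
cn(u+v) = (cn u·cn v − sn u·sn v·dn u·dn v)/D = 0.8309979670641032/0.9999711933370421 = 0.8310219060320609
dn(u+v) = (dn u·dn v − m·sn u·sn v·cn u·cn v)/D = 0.9992924397468378/0.9999711933370421 = 0.9993212268566066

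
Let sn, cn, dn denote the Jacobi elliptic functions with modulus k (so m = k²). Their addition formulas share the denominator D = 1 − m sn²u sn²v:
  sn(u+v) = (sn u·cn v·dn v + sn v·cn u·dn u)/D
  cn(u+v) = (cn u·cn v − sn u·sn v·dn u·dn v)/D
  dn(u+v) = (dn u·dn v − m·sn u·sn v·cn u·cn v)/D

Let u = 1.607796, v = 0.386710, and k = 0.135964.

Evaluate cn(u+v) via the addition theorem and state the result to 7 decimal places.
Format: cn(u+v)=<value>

sn u = 0.9995681949661143, cn u = -0.02938407072180741, dn u = 0.9907218338835609
sn v = 0.3769832718691749, cn v = 0.9262200671173195, dn v = 0.9986855394570157
m = k² = 0.018486209296
D = 1 − m·sn²u·sn²v = 0.9973750751012616
cn(u+v) = (cn u·cn v − sn u·sn v·dn u·dn v)/D = -0.4000496814185296/0.9973750751012616 = -0.4011025454770998

cn(u+v)=-0.4011025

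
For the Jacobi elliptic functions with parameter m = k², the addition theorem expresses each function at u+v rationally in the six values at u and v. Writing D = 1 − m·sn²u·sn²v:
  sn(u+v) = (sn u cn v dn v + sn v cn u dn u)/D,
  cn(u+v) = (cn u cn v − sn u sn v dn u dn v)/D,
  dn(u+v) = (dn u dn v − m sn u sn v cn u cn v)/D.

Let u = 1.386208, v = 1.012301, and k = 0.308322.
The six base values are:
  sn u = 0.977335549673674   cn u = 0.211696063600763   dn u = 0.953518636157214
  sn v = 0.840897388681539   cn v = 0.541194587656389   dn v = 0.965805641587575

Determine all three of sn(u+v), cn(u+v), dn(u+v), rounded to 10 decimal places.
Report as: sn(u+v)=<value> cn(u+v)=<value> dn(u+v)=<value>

sn(u+v)=0.7272790456 cn(u+v)=-0.6863418899 dn(u+v)=0.9745348419

m = k² = 0.095062455684
D = 1 − m·sn²u·sn²v = 0.9357929925553523
sn(u+v) = (sn u·cn v·dn v + sn v·cn u·dn u)/D = 0.6805826344961211/0.9357929925553523 = 0.7272790455906994
cn(u+v) = (cn u·cn v − sn u·sn v·dn u·dn v)/D = -0.6422739310746007/0.9357929925553523 = -0.6863418899095999
dn(u+v) = (dn u·dn v − m·sn u·sn v·cn u·cn v)/D = 0.9119628760380118/0.9357929925553523 = 0.9745348418860585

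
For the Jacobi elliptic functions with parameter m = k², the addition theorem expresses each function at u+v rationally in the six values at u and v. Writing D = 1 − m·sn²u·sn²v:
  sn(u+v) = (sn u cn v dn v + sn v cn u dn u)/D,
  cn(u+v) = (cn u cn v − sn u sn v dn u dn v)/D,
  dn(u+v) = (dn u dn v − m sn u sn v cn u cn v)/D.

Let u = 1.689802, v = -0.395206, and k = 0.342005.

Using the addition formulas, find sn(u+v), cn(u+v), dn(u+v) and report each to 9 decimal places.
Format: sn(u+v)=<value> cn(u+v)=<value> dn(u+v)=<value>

sn u = 0.9978504622586325, cn u = -0.06553209114802717, dn u = 0.9399653670711925
sn v = -0.3839225196152802, cn v = 0.9233653117440869, dn v = 0.9913422272602906
m = k² = 0.116967420025
D = 1 − m·sn²u·sn²v = 0.9828334504801551
sn(u+v) = (sn u·cn v·dn v + sn v·cn u·dn u)/D = 0.9370522196321837/0.9828334504801551 = 0.9534191364512417
cn(u+v) = (cn u·cn v − sn u·sn v·dn u·dn v)/D = 0.2964704522631645/0.9828334504801551 = 0.3016487199518151
dn(u+v) = (dn u·dn v − m·sn u·sn v·cn u·cn v)/D = 0.9291159109002443/0.9828334504801551 = 0.9453442090786923

sn(u+v)=0.953419136 cn(u+v)=0.301648720 dn(u+v)=0.945344209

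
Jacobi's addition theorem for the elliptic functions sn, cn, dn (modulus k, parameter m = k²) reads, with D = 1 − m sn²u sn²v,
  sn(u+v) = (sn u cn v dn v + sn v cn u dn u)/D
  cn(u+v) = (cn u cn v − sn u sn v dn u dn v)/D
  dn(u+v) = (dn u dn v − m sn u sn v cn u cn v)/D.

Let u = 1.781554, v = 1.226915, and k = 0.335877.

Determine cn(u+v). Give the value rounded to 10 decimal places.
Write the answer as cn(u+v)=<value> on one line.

cn(u+v)=-0.9742080323

sn u = 0.9881673133766234, cn u = -0.153379792586984, dn u = 0.9433136359899816
sn v = 0.9324936233750458, cn v = 0.3611864371275287, dn v = 0.9496861482108252
m = k² = 0.112813359129
D = 1 − m·sn²u·sn²v = 0.9042115290671464
cn(u+v) = (cn u·cn v − sn u·sn v·dn u·dn v)/D = -0.8808901344767123/0.9042115290671464 = -0.9742080322571265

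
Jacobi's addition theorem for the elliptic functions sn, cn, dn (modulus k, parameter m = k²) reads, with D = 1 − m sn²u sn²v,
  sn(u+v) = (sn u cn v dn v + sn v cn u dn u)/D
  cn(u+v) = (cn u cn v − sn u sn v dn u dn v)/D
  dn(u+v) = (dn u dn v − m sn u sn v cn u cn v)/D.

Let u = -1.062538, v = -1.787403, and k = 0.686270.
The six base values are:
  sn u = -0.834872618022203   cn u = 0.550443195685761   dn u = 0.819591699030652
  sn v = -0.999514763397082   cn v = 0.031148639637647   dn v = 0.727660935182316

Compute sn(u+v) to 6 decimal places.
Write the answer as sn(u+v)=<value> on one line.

m = k² = 0.4709665129
D = 1 − m·sn²u·sn²v = 0.6720490525299045
sn(u+v) = (sn u·cn v·dn v + sn v·cn u·dn u)/D = -0.4698426940666529/0.6720490525299045 = -0.6991196435705801

sn(u+v)=-0.699120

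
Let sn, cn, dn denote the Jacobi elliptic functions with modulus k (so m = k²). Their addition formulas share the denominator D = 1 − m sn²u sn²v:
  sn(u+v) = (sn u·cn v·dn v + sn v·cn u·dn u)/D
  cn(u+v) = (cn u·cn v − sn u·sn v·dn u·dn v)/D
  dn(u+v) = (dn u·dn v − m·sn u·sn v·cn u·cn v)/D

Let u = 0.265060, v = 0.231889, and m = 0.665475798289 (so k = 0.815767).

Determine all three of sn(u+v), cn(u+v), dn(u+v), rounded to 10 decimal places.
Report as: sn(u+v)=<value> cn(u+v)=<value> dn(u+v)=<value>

sn u = 0.2600054633575255, cn u = 0.9656071452843742, dn u = 0.9772471260817556
sn v = 0.2284868518128049, cn v = 0.9735469986336938, dn v = 0.9824754499703848
m = k² = 0.665475798289
D = 1 − m·sn²u·sn²v = 0.9976513427609568
sn(u+v) = (sn u·cn v·dn v + sn v·cn u·dn u)/D = 0.4643001957034708/0.9976513427609568 = 0.4653932449171473
cn(u+v) = (cn u·cn v − sn u·sn v·dn u·dn v)/D = 0.8830252148055903/0.9976513427609568 = 0.885104020771281
dn(u+v) = (dn u·dn v − m·sn u·sn v·cn u·cn v)/D = 0.9229563775997986/0.9976513427609568 = 0.925129188966515

sn(u+v)=0.4653932449 cn(u+v)=0.8851040208 dn(u+v)=0.9251291890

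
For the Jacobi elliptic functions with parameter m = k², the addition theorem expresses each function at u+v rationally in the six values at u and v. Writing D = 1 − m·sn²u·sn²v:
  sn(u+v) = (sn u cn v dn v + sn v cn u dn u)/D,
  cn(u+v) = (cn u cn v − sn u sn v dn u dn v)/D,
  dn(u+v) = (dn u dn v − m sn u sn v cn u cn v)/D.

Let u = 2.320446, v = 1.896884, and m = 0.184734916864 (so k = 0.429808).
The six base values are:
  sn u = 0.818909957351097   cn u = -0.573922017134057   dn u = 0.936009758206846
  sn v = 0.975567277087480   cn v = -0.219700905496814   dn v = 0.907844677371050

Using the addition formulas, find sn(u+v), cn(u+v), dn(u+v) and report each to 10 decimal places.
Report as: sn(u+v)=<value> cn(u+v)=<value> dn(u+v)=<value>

sn(u+v)=-0.7792894050 cn(u+v)=-0.6266642030 dn(u+v)=0.9422377445

m = k² = 0.184734916864
D = 1 − m·sn²u·sn²v = 0.8820940444376446
sn(u+v) = (sn u·cn v·dn v + sn v·cn u·dn u)/D = -0.6874065430000379/0.8820940444376446 = -0.7792894049503253
cn(u+v) = (cn u·cn v − sn u·sn v·dn u·dn v)/D = -0.5527767613359832/0.8820940444376446 = -0.6266642030084118
dn(u+v) = (dn u·dn v − m·sn u·sn v·cn u·cn v)/D = 0.8311423028760691/0.8820940444376446 = 0.9422377445093642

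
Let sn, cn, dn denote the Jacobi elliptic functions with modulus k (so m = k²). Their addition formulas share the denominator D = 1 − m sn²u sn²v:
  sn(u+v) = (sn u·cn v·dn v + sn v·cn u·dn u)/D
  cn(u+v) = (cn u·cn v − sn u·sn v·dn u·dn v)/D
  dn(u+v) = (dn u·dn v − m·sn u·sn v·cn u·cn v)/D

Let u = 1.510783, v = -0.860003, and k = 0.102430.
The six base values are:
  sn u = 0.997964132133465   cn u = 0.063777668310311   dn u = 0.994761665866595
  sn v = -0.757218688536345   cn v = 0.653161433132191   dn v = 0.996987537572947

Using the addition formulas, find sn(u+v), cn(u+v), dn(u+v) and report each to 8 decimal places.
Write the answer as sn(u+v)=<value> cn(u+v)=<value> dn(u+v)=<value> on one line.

m = k² = 0.0104919049
D = 1 − m·sn²u·sn²v = 0.9940086200926277
sn(u+v) = (sn u·cn v·dn v + sn v·cn u·dn u)/D = 0.6018274001850827/0.9940086200926277 = 0.6054549105710983
cn(u+v) = (cn u·cn v − sn u·sn v·dn u·dn v)/D = 0.7911111914294438/0.9940086200926277 = 0.7958796085246458
dn(u+v) = (dn u·dn v − m·sn u·sn v·cn u·cn v)/D = 0.9920952618207211/0.9940086200926277 = 0.9980751089746804

sn(u+v)=0.60545491 cn(u+v)=0.79587961 dn(u+v)=0.99807511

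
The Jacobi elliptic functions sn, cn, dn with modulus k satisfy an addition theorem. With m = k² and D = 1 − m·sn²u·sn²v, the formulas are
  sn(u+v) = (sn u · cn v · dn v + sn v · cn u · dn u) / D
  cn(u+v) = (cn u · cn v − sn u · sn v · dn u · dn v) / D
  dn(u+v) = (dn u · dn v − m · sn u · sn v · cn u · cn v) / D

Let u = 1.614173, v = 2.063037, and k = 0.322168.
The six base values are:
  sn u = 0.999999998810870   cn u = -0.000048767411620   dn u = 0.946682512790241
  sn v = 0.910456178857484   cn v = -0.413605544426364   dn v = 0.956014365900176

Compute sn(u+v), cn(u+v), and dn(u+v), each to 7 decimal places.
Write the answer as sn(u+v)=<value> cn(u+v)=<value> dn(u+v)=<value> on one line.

sn(u+v)=-0.4326813 cn(u+v)=-0.9015470 dn(u+v)=0.9902367

m = k² = 0.103792220224
D = 1 − m·sn²u·sn²v = 0.9139634680121337
sn(u+v) = (sn u·cn v·dn v + sn v·cn u·dn u)/D = -0.3954548750806508/0.9139634680121337 = -0.4326812711024034
cn(u+v) = (cn u·cn v − sn u·sn v·dn u·dn v)/D = -0.8239809843896359/0.9139634680121337 = -0.901546958087713
dn(u+v) = (dn u·dn v − m·sn u·sn v·cn u·cn v)/D = 0.9050401760992928/0.9139634680121337 = 0.9902367083311885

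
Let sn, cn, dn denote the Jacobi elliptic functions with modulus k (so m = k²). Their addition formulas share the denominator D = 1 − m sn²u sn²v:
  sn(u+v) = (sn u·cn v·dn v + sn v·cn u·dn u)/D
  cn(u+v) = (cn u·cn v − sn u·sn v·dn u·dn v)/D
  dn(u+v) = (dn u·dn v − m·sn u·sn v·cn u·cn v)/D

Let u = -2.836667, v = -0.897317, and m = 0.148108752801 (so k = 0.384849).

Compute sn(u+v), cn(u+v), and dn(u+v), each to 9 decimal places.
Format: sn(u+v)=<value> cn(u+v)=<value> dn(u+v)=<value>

sn(u+v)=0.446520831 cn(u+v)=-0.894773238 dn(u+v)=0.985124333

sn u = -0.4170077140676233, cn u = -0.908902946638471, dn u = 0.9870382790008267
sn v = -0.7721254585921354, cn v = 0.6354701221881991, dn v = 0.9548302785727614
m = k² = 0.148108752801
D = 1 − m·sn²u·sn²v = 0.9846451829168204
sn(u+v) = (sn u·cn v·dn v + sn v·cn u·dn u)/D = 0.4396645857529939/0.9846451829168204 = 0.4465208314436403
cn(u+v) = (cn u·cn v − sn u·sn v·dn u·dn v)/D = -0.8810341584047392/0.9846451829168204 = -0.894773237802115
dn(u+v) = (dn u·dn v − m·sn u·sn v·cn u·cn v)/D = 0.9699979285997926/0.9846451829168204 = 0.9851243325299798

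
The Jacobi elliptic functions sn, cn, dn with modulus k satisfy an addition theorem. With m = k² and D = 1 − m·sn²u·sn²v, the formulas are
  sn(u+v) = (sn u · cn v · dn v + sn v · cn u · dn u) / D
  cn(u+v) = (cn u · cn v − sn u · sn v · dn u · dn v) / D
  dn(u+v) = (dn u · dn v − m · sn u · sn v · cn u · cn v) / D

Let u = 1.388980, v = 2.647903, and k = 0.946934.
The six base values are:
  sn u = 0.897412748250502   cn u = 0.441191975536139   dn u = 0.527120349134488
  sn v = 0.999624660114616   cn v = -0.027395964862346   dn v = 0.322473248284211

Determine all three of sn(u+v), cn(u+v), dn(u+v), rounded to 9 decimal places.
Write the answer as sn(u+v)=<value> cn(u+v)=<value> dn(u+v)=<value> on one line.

sn(u+v)=0.806564449 cn(u+v)=-0.591146165 dn(u+v)=0.645496414

m = k² = 0.896684000356
D = 1 − m·sn²u·sn²v = 0.2783978597315985
sn(u+v) = (sn u·cn v·dn v + sn v·cn u·dn u)/D = 0.2245458164461066/0.2783978597315985 = 0.8065644493912048
cn(u+v) = (cn u·cn v − sn u·sn v·dn u·dn v)/D = -0.1645738272620716/0.2783978597315985 = -0.5911461654940026
dn(u+v) = (dn u·dn v − m·sn u·sn v·cn u·cn v)/D = 0.1797048202509202/0.2783978597315985 = 0.6454964144630007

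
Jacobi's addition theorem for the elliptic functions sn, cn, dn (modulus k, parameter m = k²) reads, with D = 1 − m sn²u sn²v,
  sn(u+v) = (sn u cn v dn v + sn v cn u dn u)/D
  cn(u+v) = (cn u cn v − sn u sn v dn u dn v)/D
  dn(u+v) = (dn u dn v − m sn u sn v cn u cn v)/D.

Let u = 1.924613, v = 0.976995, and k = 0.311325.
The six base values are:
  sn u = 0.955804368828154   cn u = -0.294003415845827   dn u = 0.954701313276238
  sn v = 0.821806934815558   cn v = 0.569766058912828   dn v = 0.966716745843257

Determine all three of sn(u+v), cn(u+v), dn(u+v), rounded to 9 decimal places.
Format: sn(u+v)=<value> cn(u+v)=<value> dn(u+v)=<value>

sn(u+v)=0.314603570 cn(u+v)=-0.949223153 dn(u+v)=0.995191932

m = k² = 0.096923255625
D = 1 − m·sn²u·sn²v = 0.940199389241598
sn(u+v) = (sn u·cn v·dn v + sn v·cn u·dn u)/D = 0.2957900840473638/0.940199389241598 = 0.3146035696597929
cn(u+v) = (cn u·cn v − sn u·sn v·dn u·dn v)/D = -0.8924590285887232/0.940199389241598 = -0.94922315287677
dn(u+v) = (dn u·dn v − m·sn u·sn v·cn u·cn v)/D = 0.9356788465981055/0.940199389241598 = 0.9951919319505845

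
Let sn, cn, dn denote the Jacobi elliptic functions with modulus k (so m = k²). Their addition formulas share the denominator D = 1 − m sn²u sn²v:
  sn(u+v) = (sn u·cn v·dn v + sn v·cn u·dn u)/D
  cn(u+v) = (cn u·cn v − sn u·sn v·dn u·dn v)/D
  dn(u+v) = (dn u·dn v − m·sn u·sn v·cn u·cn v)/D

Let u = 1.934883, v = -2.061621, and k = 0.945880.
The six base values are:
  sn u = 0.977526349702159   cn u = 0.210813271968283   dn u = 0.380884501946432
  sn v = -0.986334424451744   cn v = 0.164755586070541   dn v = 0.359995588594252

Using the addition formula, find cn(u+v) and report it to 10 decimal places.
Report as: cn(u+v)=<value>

cn(u+v)=0.9920176580

m = k² = 0.8946889744
D = 1 − m·sn²u·sn²v = 0.1682794868637171
cn(u+v) = (cn u·cn v − sn u·sn v·dn u·dn v)/D = 0.166936222446216/0.1682794868637171 = 0.9920176579894793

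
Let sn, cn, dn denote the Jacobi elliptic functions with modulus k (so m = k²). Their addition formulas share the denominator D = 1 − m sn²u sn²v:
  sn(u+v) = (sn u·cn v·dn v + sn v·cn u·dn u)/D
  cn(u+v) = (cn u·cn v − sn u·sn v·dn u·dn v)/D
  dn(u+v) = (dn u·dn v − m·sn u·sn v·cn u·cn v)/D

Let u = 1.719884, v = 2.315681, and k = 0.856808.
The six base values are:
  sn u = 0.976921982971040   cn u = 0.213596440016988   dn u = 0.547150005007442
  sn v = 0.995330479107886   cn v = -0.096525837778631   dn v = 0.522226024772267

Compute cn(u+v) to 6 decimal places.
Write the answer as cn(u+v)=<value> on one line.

cn(u+v)=-0.975662

m = k² = 0.734119948864
D = 1 − m·sn²u·sn²v = 0.3059010348462576
cn(u+v) = (cn u·cn v − sn u·sn v·dn u·dn v)/D = -0.2984558695142572/0.3059010348462576 = -0.9756615228982725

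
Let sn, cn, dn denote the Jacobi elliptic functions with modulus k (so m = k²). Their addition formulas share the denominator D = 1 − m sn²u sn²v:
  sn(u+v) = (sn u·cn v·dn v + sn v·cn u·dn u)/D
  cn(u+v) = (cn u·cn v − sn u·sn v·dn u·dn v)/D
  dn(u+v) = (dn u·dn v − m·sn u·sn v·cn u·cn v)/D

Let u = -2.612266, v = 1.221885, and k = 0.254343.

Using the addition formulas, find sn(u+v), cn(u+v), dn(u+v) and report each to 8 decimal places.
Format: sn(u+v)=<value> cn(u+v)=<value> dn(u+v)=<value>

sn(u+v)=-0.98005101 cn(u+v)=0.19874613 dn(u+v)=0.96843426

sn u = -0.5480953602078457, cn u = -0.836415851188051, dn u = 0.9902355598278987
sn v = 0.9346656950034768, cn v = 0.3555278309551414, dn v = 0.9713323337351769
m = k² = 0.064690361649
D = 1 − m·sn²u·sn²v = 0.9830228636545034
sn(u+v) = (sn u·cn v·dn v + sn v·cn u·dn u)/D = -0.9634125469415736/0.9830228636545034 = -0.9800510065045424
cn(u+v) = (cn u·cn v − sn u·sn v·dn u·dn v)/D = 0.1953719909891145/0.9830228636545034 = 0.198746131155888
dn(u+v) = (dn u·dn v − m·sn u·sn v·cn u·cn v)/D = 0.9519930161202663/0.9830228636545034 = 0.9684342565351126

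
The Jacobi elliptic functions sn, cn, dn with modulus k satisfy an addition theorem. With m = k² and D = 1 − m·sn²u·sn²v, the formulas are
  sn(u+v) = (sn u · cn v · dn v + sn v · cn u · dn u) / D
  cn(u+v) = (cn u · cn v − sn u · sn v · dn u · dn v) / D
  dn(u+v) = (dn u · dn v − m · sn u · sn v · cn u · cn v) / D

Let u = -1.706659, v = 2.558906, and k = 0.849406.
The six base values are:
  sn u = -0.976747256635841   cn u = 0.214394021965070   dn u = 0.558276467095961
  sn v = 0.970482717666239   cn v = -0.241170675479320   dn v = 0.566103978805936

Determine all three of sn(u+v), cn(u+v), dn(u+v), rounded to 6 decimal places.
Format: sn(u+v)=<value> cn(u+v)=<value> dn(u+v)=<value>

m = k² = 0.721490552836
D = 1 − m·sn²u·sn²v = 0.3517080023395066
sn(u+v) = (sn u·cn v·dn v + sn v·cn u·dn u)/D = 0.2495112159402662/0.3517080023395066 = 0.7094271790250909
cn(u+v) = (cn u·cn v − sn u·sn v·dn u·dn v)/D = 0.2478763240603189/0.3517080023395066 = 0.7047787437632477
dn(u+v) = (dn u·dn v − m·sn u·sn v·cn u·cn v)/D = 0.2806804473541556/0.3517080023395066 = 0.7980496476824899

sn(u+v)=0.709427 cn(u+v)=0.704779 dn(u+v)=0.798050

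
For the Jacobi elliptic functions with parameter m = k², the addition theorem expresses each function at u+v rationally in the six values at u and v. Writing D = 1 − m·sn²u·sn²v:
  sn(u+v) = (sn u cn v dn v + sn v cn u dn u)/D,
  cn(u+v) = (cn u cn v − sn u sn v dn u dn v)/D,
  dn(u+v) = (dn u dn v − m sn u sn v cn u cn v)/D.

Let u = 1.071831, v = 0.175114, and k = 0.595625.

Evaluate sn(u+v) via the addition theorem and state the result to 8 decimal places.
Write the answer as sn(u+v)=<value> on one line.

sn u = 0.8490871720668898, cn u = 0.5282527560093292, dn u = 0.8626873904802719
sn v = 0.1739098090911701, cn v = 0.9847615844974218, dn v = 0.9946206018133885
m = k² = 0.354769140625
D = 1 − m·sn²u·sn²v = 0.9922643190050112
sn(u+v) = (sn u·cn v·dn v + sn v·cn u·dn u)/D = 0.9109041086066526/0.9922643190050112 = 0.9180055063554616

sn(u+v)=0.91800551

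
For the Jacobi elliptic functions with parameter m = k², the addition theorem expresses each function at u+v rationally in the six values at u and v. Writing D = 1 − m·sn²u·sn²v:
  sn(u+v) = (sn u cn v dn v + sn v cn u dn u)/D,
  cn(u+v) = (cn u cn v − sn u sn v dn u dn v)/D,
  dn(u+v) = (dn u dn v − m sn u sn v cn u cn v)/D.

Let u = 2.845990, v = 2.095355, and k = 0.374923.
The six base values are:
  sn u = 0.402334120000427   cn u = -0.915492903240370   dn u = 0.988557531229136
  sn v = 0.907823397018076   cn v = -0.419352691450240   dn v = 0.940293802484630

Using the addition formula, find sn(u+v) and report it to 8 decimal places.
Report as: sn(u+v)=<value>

sn(u+v)=-0.99897560

m = k² = 0.140567255929
D = 1 − m·sn²u·sn²v = 0.9812474367527772
sn(u+v) = (sn u·cn v·dn v + sn v·cn u·dn u)/D = -0.9802422469626288/0.9812474367527772 = -0.9989756000856676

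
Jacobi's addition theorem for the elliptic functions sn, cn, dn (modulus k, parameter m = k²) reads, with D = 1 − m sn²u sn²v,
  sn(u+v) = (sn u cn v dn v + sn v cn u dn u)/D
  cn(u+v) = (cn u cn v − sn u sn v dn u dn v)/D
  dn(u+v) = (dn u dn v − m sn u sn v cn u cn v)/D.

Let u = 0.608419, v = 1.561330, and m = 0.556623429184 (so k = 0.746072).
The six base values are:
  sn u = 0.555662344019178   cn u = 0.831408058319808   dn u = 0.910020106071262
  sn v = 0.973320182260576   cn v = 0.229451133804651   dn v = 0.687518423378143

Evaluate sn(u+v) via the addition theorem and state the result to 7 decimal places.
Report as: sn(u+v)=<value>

m = k² = 0.556623429184
D = 1 − m·sn²u·sn²v = 0.8371848276283199
sn(u+v) = (sn u·cn v·dn v + sn v·cn u·dn u)/D = 0.8240689317499541/0.8371848276283199 = 0.9843333330400622

sn(u+v)=0.9843333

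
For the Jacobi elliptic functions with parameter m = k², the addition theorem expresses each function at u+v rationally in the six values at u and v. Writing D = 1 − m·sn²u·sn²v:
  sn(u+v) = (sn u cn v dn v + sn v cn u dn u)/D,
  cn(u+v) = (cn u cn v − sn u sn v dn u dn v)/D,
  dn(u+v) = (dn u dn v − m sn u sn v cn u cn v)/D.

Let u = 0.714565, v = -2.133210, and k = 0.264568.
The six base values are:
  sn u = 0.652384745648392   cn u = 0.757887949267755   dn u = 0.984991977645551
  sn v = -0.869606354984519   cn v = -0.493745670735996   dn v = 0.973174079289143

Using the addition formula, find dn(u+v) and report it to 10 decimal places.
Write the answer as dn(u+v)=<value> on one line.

dn(u+v)=0.9654590945

m = k² = 0.069996226624
D = 1 − m·sn²u·sn²v = 0.9774717408384698
dn(u+v) = (dn u·dn v − m·sn u·sn v·cn u·cn v)/D = 0.943708981763292/0.9774717408384698 = 0.9654590944529851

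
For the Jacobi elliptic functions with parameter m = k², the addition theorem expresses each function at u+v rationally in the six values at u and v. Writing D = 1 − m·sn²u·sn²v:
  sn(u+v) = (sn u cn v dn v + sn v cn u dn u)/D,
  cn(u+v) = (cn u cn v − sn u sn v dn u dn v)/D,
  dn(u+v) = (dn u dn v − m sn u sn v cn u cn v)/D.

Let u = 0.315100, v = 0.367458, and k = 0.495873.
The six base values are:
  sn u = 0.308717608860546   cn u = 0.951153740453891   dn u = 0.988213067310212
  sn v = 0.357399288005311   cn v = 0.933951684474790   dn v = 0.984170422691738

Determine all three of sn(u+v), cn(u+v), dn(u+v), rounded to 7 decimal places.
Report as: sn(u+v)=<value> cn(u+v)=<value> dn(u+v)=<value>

sn(u+v)=0.6215586 cn(u+v)=0.7833676 dn(u+v)=0.9513170

m = k² = 0.245890032129
D = 1 − m·sn²u·sn²v = 0.9970065563081454
sn(u+v) = (sn u·cn v·dn v + sn v·cn u·dn u)/D = 0.6196980310925212/0.9970065563081454 = 0.6215586318581748
cn(u+v) = (cn u·cn v − sn u·sn v·dn u·dn v)/D = 0.7810226780199662/0.9970065563081454 = 0.7833676449551602
dn(u+v) = (dn u·dn v − m·sn u·sn v·cn u·cn v)/D = 0.9484692899448624/0.9970065563081454 = 0.9513170038289281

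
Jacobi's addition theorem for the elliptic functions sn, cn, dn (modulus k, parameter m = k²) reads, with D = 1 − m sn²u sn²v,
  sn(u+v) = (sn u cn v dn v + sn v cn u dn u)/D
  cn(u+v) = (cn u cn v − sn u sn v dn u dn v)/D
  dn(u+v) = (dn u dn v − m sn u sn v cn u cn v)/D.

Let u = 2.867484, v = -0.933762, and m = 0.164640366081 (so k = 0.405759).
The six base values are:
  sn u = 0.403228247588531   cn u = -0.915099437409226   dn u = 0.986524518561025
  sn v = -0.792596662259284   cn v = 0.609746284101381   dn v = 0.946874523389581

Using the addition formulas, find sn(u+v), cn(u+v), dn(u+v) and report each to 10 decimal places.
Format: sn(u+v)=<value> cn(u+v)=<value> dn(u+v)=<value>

sn(u+v)=0.9645567909 cn(u+v)=-0.2638753441 dn(u+v)=0.9202301751

m = k² = 0.164640366081
D = 1 − m·sn²u·sn²v = 0.9831832255987372
sn(u+v) = (sn u·cn v·dn v + sn v·cn u·dn u)/D = 0.9483360569045672/0.9831832255987372 = 0.9645567908535575
cn(u+v) = (cn u·cn v − sn u·sn v·dn u·dn v)/D = -0.2594378119577694/0.9831832255987372 = -0.263875344089376
dn(u+v) = (dn u·dn v − m·sn u·sn v·cn u·cn v)/D = 0.9047548718025594/0.9831832255987372 = 0.9202301750536715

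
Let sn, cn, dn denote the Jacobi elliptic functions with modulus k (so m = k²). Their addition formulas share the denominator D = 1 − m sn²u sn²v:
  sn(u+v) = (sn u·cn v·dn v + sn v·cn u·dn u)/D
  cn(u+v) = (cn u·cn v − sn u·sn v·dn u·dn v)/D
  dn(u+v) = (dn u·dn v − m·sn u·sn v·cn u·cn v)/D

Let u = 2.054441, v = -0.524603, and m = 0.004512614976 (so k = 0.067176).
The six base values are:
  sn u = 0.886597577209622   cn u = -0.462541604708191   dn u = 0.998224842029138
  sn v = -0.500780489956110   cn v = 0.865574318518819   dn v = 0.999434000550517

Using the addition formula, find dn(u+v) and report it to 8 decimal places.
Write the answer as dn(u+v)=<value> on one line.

m = k² = 0.004512614976
D = 1 − m·sn²u·sn²v = 0.9991104381237528
dn(u+v) = (dn u·dn v − m·sn u·sn v·cn u·cn v)/D = 0.9968576939958735/0.9991104381237528 = 0.9977452501325982

dn(u+v)=0.99774525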